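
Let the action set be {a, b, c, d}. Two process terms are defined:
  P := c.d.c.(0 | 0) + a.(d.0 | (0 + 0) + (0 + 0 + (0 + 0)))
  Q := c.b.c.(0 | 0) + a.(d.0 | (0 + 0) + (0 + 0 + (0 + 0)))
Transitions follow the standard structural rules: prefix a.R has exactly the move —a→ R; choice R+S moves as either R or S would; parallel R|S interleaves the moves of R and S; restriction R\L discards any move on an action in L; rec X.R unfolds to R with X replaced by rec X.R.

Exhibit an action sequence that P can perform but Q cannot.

LTS(P): 6 reachable states
  s0 = c.d.c.(0 | 0) + a.(d.0 | (0 + 0) + (0 + 0 + (0 + 0))) | —a→ s1, —c→ s2
  s1 = d.0 | (0 + 0) + (0 + 0 + (0 + 0)) | —d→ s3
  s2 = d.c.(0 | 0) | —d→ s4
  s3 = 0 | (0 + 0) | ∅
  s4 = c.(0 | 0) | —c→ s5
  s5 = 0 | 0 | ∅
LTS(Q): 6 reachable states
  t0 = c.b.c.(0 | 0) + a.(d.0 | (0 + 0) + (0 + 0 + (0 + 0))) | —a→ t1, —c→ t2
  t1 = d.0 | (0 + 0) + (0 + 0 + (0 + 0)) | —d→ t3
  t2 = b.c.(0 | 0) | —b→ t4
  t3 = 0 | (0 + 0) | ∅
  t4 = c.(0 | 0) | —c→ t5
  t5 = 0 | 0 | ∅
Run σ = ⟨cd⟩ on P: start {s0}
  step 1 (c): {s2}
  step 2 (d): {s4}
  — P admits the full trace.
Run σ = ⟨cd⟩ on Q: start {t0}
  step 1 (c): {t2}
  step 2 (d): ∅ (Q stuck)

cd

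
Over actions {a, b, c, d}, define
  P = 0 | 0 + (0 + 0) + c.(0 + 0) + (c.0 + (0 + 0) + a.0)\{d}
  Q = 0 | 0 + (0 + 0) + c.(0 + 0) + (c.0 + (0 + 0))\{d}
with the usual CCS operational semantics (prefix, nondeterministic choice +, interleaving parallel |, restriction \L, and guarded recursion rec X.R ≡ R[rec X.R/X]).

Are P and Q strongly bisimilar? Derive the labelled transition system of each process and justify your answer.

LTS(P): 3 reachable states
  m0 = 0 | 0 + (0 + 0) + c.(0 + 0) + (c.0 + (0 + 0) + a.0)\{d} | =a=> m1, =c=> m1, =c=> m2
  m1 = 0\{d} | deadlocked
  m2 = 0 + 0 | deadlocked
LTS(Q): 3 reachable states
  n0 = 0 | 0 + (0 + 0) + c.(0 + 0) + (c.0 + (0 + 0))\{d} | =c=> n1, =c=> n2
  n1 = 0 + 0 | deadlocked
  n2 = 0\{d} | deadlocked
Partition-refinement fixed point:
  B0 = {m0}
  B1 = {m1, m2, n1, n2}
  B2 = {n0}
m0 ∈ B0, n0 ∈ B2 → different blocks

NO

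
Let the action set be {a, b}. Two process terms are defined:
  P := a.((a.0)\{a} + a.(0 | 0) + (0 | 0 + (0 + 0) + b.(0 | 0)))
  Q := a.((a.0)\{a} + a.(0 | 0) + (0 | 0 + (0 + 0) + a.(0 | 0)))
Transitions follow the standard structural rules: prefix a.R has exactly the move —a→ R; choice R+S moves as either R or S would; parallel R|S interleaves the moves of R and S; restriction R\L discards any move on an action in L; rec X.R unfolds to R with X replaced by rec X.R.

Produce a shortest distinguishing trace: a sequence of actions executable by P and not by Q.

ab

LTS(P): 3 reachable states
  p0 = a.((a.0)\{a} + a.(0 | 0) + (0 | 0 + (0 + 0) + b.(0 | 0))) | -a-> p1
  p1 = (a.0)\{a} + a.(0 | 0) + (0 | 0 + (0 + 0) + b.(0 | 0)) | -a-> p2, -b-> p2
  p2 = 0 | 0 | stopped
LTS(Q): 3 reachable states
  q0 = a.((a.0)\{a} + a.(0 | 0) + (0 | 0 + (0 + 0) + a.(0 | 0))) | -a-> q1
  q1 = (a.0)\{a} + a.(0 | 0) + (0 | 0 + (0 + 0) + a.(0 | 0)) | -a-> q2
  q2 = 0 | 0 | stopped
Run σ = ⟨ab⟩ on P: start {p0}
  step 1 (a): {p1}
  step 2 (b): {p2}
  ✓ P
Run σ = ⟨ab⟩ on Q: start {q0}
  step 1 (a): {q1}
  step 2 (b): ∅ (Q stuck)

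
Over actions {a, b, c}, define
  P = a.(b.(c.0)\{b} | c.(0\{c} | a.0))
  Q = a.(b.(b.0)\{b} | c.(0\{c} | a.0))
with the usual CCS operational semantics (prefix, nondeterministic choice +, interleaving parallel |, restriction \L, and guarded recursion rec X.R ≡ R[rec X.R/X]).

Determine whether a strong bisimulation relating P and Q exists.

LTS(P): 10 reachable states
  m0 = a.(b.(c.0)\{b} | c.(0\{c} | a.0)) :: --a--▸ m1
  m1 = b.(c.0)\{b} | c.(0\{c} | a.0) :: --b--▸ m2, --c--▸ m3
  m2 = (c.0)\{b} | c.(0\{c} | a.0) :: --c--▸ m4, --c--▸ m5
  m3 = b.(c.0)\{b} | (0\{c} | a.0) :: --a--▸ m6, --b--▸ m4
  m4 = (c.0)\{b} | (0\{c} | a.0) :: --a--▸ m7, --c--▸ m8
  m5 = 0\{b} | c.(0\{c} | a.0) :: --c--▸ m8
  m6 = b.(c.0)\{b} | (0\{c} | 0) :: --b--▸ m7
  m7 = (c.0)\{b} | (0\{c} | 0) :: --c--▸ m9
  m8 = 0\{b} | (0\{c} | a.0) :: --a--▸ m9
  m9 = 0\{b} | (0\{c} | 0) :: stopped
LTS(Q): 7 reachable states
  n0 = a.(b.(b.0)\{b} | c.(0\{c} | a.0)) :: --a--▸ n1
  n1 = b.(b.0)\{b} | c.(0\{c} | a.0) :: --b--▸ n2, --c--▸ n3
  n2 = (b.0)\{b} | c.(0\{c} | a.0) :: --c--▸ n4
  n3 = b.(b.0)\{b} | (0\{c} | a.0) :: --a--▸ n5, --b--▸ n4
  n4 = (b.0)\{b} | (0\{c} | a.0) :: --a--▸ n6
  n5 = b.(b.0)\{b} | (0\{c} | 0) :: --b--▸ n6
  n6 = (b.0)\{b} | (0\{c} | 0) :: stopped
Coarsest stable partition (strong bisimilarity classes):
  B0 = {m0}
  B1 = {m1}
  B2 = {m2}
  B3 = {m4}
  B4 = {m8, n4}
  B5 = {m9, n6}
  B6 = {m7}
  B7 = {m5, n2}
  B8 = {m3}
  B9 = {m6}
  B10 = {n0}
  B11 = {n1}
  B12 = {n3}
  B13 = {n5}
m0 ∈ B0, n0 ∈ B10 → different blocks

NO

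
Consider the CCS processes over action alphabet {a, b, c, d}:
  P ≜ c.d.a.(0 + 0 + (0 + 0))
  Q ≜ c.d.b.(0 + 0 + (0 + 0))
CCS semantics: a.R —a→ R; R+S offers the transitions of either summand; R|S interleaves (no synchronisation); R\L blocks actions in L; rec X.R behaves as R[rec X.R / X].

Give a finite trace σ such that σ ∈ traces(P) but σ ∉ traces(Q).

cda

LTS(P): 4 reachable states
  p0 = c.d.a.(0 + 0 + (0 + 0)) → =c=> p1
  p1 = d.a.(0 + 0 + (0 + 0)) → =d=> p2
  p2 = a.(0 + 0 + (0 + 0)) → =a=> p3
  p3 = 0 + 0 + (0 + 0) → deadlocked
LTS(Q): 4 reachable states
  q0 = c.d.b.(0 + 0 + (0 + 0)) → =c=> q1
  q1 = d.b.(0 + 0 + (0 + 0)) → =d=> q2
  q2 = b.(0 + 0 + (0 + 0)) → =b=> q3
  q3 = 0 + 0 + (0 + 0) → deadlocked
Executing cda from P (initial set {p0}):
  after c @ step 1: {p1}
  after d @ step 2: {p2}
  after a @ step 3: {p3}
  P completes σ.
Executing cda from Q (initial set {q0}):
  after c @ step 1: {q1}
  after d @ step 2: {q2}
  after a @ step 3: ∅  — Q cannot continue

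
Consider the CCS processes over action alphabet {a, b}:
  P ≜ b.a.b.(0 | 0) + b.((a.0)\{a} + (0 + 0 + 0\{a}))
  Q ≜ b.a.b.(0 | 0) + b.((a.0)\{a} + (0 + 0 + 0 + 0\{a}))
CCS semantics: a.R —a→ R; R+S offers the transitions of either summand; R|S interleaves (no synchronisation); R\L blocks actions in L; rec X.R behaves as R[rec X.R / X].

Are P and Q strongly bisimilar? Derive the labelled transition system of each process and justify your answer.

bisimilar

LTS(P): 5 reachable states
  m0 = b.a.b.(0 | 0) + b.((a.0)\{a} + (0 + 0 + 0\{a})) :: —b→ m1, —b→ m2
  m1 = (a.0)\{a} + (0 + 0 + 0\{a}) :: deadlocked
  m2 = a.b.(0 | 0) :: —a→ m3
  m3 = b.(0 | 0) :: —b→ m4
  m4 = 0 | 0 :: deadlocked
LTS(Q): 5 reachable states
  n0 = b.a.b.(0 | 0) + b.((a.0)\{a} + (0 + 0 + 0 + 0\{a})) :: —b→ n1, —b→ n2
  n1 = (a.0)\{a} + (0 + 0 + 0 + 0\{a}) :: deadlocked
  n2 = a.b.(0 | 0) :: —a→ n3
  n3 = b.(0 | 0) :: —b→ n4
  n4 = 0 | 0 :: deadlocked
Coarsest stable partition (strong bisimilarity classes):
  B0 = {m0, n0}
  B1 = {m2, n2}
  B2 = {m3, n3}
  B3 = {m1, m4, n1, n4}
m0 ∈ B0, n0 ∈ B0 → same block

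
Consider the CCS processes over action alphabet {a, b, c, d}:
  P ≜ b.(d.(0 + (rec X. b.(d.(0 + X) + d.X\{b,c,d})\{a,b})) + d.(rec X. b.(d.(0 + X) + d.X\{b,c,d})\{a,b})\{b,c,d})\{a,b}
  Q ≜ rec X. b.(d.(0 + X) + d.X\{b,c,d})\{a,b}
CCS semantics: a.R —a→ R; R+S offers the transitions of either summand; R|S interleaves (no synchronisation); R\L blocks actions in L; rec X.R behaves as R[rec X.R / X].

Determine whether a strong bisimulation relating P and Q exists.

P ~ Q

LTS(P): 4 reachable states
  p0 = b.(d.(0 + (rec X. b.(d.(0 + X) + d.X\{b,c,d})\{a,b})) + d.(rec X. b.(d.(0 + X) + d.X\{b,c,d})\{a,b})\{b,c,d})\{a,b} has moves --b--▸ p1
  p1 = (d.(0 + (rec X. b.(d.(0 + X) + d.X\{b,c,d})\{a,b})) + d.(rec X. b.(d.(0 + X) + d.X\{b,c,d})\{a,b})\{b,c,d})\{a,b} has moves --d--▸ p2, --d--▸ p3
  p2 = (0 + (rec X. b.(d.(0 + X) + d.X\{b,c,d})\{a,b}))\{a,b} has moves (no moves)
  p3 = (rec X. b.(d.(0 + X) + d.X\{b,c,d})\{a,b})\{b,c,d}\{a,b} has moves (no moves)
LTS(Q): 4 reachable states
  q0 = rec X. b.(d.(0 + X) + d.X\{b,c,d})\{a,b} has moves --b--▸ q1
  q1 = (d.(0 + (rec X. b.(d.(0 + X) + d.X\{b,c,d})\{a,b})) + d.(rec X. b.(d.(0 + X) + d.X\{b,c,d})\{a,b})\{b,c,d})\{a,b} has moves --d--▸ q2, --d--▸ q3
  q2 = (0 + (rec X. b.(d.(0 + X) + d.X\{b,c,d})\{a,b}))\{a,b} has moves (no moves)
  q3 = (rec X. b.(d.(0 + X) + d.X\{b,c,d})\{a,b})\{b,c,d}\{a,b} has moves (no moves)
Coarsest stable partition (strong bisimilarity classes):
  B0 = {p0, q0}
  B1 = {p1, q1}
  B2 = {p2, p3, q2, q3}
p0 ∈ B0, q0 ∈ B0 → same block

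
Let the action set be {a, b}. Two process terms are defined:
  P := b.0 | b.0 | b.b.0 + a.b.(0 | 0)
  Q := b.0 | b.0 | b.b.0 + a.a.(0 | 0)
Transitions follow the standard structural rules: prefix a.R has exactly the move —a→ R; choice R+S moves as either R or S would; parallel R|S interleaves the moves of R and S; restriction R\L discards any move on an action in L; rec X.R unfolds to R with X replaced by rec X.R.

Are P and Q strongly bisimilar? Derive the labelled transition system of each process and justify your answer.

LTS(P): 14 reachable states
  s0 = b.0 | b.0 | b.b.0 + a.b.(0 | 0) :: ··a··> s1, ··b··> s2, ··b··> s3, ··b··> s4
  s1 = b.(0 | 0) :: ··b··> s5
  s2 = 0 | b.0 | b.b.0 :: ··b··> s6, ··b··> s7
  s3 = b.0 | 0 | b.b.0 :: ··b··> s6, ··b··> s8
  s4 = b.0 | b.0 | b.0 :: ··b··> s7, ··b··> s8, ··b··> s9
  s5 = 0 | 0 :: stopped
  s6 = 0 | 0 | b.b.0 :: ··b··> s10
  s7 = 0 | b.0 | b.0 :: ··b··> s10, ··b··> s11
  s8 = b.0 | 0 | b.0 :: ··b··> s10, ··b··> s12
  s9 = b.0 | b.0 | 0 :: ··b··> s11, ··b··> s12
  s10 = 0 | 0 | b.0 :: ··b··> s13
  s11 = 0 | b.0 | 0 :: ··b··> s13
  s12 = b.0 | 0 | 0 :: ··b··> s13
  s13 = 0 | 0 | 0 :: stopped
LTS(Q): 14 reachable states
  t0 = b.0 | b.0 | b.b.0 + a.a.(0 | 0) :: ··a··> t1, ··b··> t2, ··b··> t3, ··b··> t4
  t1 = a.(0 | 0) :: ··a··> t5
  t2 = 0 | b.0 | b.b.0 :: ··b··> t6, ··b··> t7
  t3 = b.0 | 0 | b.b.0 :: ··b··> t6, ··b··> t8
  t4 = b.0 | b.0 | b.0 :: ··b··> t7, ··b··> t8, ··b··> t9
  t5 = 0 | 0 :: stopped
  t6 = 0 | 0 | b.b.0 :: ··b··> t10
  t7 = 0 | b.0 | b.0 :: ··b··> t10, ··b··> t11
  t8 = b.0 | 0 | b.0 :: ··b··> t10, ··b··> t12
  t9 = b.0 | b.0 | 0 :: ··b··> t11, ··b··> t12
  t10 = 0 | 0 | b.0 :: ··b··> t13
  t11 = 0 | b.0 | 0 :: ··b··> t13
  t12 = b.0 | 0 | 0 :: ··b··> t13
  t13 = 0 | 0 | 0 :: stopped
Bisimilarity quotient blocks:
  B0 = {s0}
  B1 = {s2, s3, s4, t2, t3, t4}
  B2 = {s6, s7, s8, s9, t6, t7, t8, t9}
  B3 = {s1, s10, s11, s12, t10, t11, t12}
  B4 = {s13, s5, t13, t5}
  B5 = {t0}
  B6 = {t1}
s0 ∈ B0, t0 ∈ B5 → different blocks

NO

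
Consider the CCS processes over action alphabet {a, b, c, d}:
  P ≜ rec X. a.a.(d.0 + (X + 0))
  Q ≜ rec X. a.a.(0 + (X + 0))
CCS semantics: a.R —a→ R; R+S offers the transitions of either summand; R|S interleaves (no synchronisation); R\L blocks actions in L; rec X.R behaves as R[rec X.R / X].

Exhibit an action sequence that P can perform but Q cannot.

LTS(P): 4 reachable states
  p0 = rec X. a.a.(d.0 + (X + 0)) has moves =a=> p1
  p1 = a.(d.0 + ((rec X. a.a.(d.0 + (X + 0))) + 0)) has moves =a=> p2
  p2 = d.0 + ((rec X. a.a.(d.0 + (X + 0))) + 0) has moves =a=> p1, =d=> p3
  p3 = 0 has moves (no moves)
LTS(Q): 3 reachable states
  q0 = rec X. a.a.(0 + (X + 0)) has moves =a=> q1
  q1 = a.(0 + ((rec X. a.a.(0 + (X + 0))) + 0)) has moves =a=> q2
  q2 = 0 + ((rec X. a.a.(0 + (X + 0))) + 0) has moves =a=> q1
Executing aad from P (initial set {p0}):
  [1] a ⇒ {p1}
  [2] a ⇒ {p2}
  [3] d ⇒ {p3}
  ✓ P
Executing aad from Q (initial set {q0}):
  [1] a ⇒ {q1}
  [2] a ⇒ {q2}
  [3] d ⇒ no successor for Q

aad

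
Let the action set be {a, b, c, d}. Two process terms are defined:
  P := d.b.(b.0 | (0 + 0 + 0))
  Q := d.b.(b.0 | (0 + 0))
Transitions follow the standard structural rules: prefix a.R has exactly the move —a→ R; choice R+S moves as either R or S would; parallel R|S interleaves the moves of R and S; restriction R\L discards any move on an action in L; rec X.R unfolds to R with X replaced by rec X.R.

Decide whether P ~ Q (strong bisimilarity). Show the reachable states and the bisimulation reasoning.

P's transition system — 4 states:
  s0 = d.b.(b.0 | (0 + 0 + 0)) :: -d-> s1
  s1 = b.(b.0 | (0 + 0 + 0)) :: -b-> s2
  s2 = b.0 | (0 + 0 + 0) :: -b-> s3
  s3 = 0 | (0 + 0 + 0) :: deadlocked
Q's transition system — 4 states:
  t0 = d.b.(b.0 | (0 + 0)) :: -d-> t1
  t1 = b.(b.0 | (0 + 0)) :: -b-> t2
  t2 = b.0 | (0 + 0) :: -b-> t3
  t3 = 0 | (0 + 0) :: deadlocked
Bisimilarity quotient blocks:
  B0 = {s0, t0}
  B1 = {s1, t1}
  B2 = {s2, t2}
  B3 = {s3, t3}
s0 ∈ B0, t0 ∈ B0 → same block

P ~ Q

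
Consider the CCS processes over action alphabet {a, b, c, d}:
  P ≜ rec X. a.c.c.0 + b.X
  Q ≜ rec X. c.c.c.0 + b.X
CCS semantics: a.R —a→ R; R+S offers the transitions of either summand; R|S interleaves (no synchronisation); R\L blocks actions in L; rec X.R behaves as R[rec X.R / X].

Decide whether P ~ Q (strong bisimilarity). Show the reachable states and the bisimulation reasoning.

P ≁ Q

Reachable graph of P (4 states):
  m0 = rec X. a.c.c.0 + b.X | —a→ m1, —b→ m0
  m1 = c.c.0 | —c→ m2
  m2 = c.0 | —c→ m3
  m3 = 0 | deadlocked
Reachable graph of Q (4 states):
  n0 = rec X. c.c.c.0 + b.X | —b→ n0, —c→ n1
  n1 = c.c.0 | —c→ n2
  n2 = c.0 | —c→ n3
  n3 = 0 | deadlocked
Bisimilarity quotient blocks:
  B0 = {m0}
  B1 = {m1, n1}
  B2 = {m2, n2}
  B3 = {m3, n3}
  B4 = {n0}
m0 ∈ B0, n0 ∈ B4 → different blocks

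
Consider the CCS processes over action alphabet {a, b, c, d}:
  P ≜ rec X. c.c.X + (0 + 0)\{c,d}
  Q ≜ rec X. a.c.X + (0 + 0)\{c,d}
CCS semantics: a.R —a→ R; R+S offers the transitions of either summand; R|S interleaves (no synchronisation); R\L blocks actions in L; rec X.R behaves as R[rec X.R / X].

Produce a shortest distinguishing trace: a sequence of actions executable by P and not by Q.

c

LTS(P): 2 reachable states
  m0 = rec X. c.c.X + (0 + 0)\{c,d} → -c-> m1
  m1 = c.(rec X. c.c.X + (0 + 0)\{c,d}) → -c-> m0
LTS(Q): 2 reachable states
  n0 = rec X. a.c.X + (0 + 0)\{c,d} → -a-> n1
  n1 = c.(rec X. a.c.X + (0 + 0)\{c,d}) → -c-> n0
Trace ⟨c⟩ through P, begin at {m0}:
  [1] c ⇒ {m1}
  P completes σ.
Trace ⟨c⟩ through Q, begin at {n0}:
  [1] c ⇒ no successor for Q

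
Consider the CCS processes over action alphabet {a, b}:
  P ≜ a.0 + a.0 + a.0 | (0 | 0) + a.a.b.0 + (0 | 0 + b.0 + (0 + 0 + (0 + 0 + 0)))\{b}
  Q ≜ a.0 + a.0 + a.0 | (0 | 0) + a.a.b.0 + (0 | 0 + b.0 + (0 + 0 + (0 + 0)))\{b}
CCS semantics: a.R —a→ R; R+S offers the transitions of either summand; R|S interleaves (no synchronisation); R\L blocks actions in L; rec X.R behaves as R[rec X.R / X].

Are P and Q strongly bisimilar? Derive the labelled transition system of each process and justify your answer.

bisimilar

Reachable graph of P (5 states):
  s0 = a.0 + a.0 + a.0 | (0 | 0) + a.a.b.0 + (0 | 0 + b.0 + (0 + 0 + (0 + 0 + 0)))\{b} → =a=> s1, =a=> s2, =a=> s3
  s1 = 0 → stopped
  s2 = 0 | (0 | 0) → stopped
  s3 = a.b.0 → =a=> s4
  s4 = b.0 → =b=> s1
Reachable graph of Q (5 states):
  t0 = a.0 + a.0 + a.0 | (0 | 0) + a.a.b.0 + (0 | 0 + b.0 + (0 + 0 + (0 + 0)))\{b} → =a=> t1, =a=> t2, =a=> t3
  t1 = 0 → stopped
  t2 = 0 | (0 | 0) → stopped
  t3 = a.b.0 → =a=> t4
  t4 = b.0 → =b=> t1
Bisimilarity quotient blocks:
  B0 = {s0, t0}
  B1 = {s3, t3}
  B2 = {s4, t4}
  B3 = {s1, s2, t1, t2}
s0 ∈ B0, t0 ∈ B0 → same block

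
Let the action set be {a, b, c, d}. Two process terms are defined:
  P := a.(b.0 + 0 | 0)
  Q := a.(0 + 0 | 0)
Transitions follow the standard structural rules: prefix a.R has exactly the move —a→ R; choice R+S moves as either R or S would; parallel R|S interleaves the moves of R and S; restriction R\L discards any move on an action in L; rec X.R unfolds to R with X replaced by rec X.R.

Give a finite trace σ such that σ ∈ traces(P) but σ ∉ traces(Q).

P's transition system — 3 states:
  s0 = a.(b.0 + 0 | 0) has moves =a=> s1
  s1 = b.0 + 0 | 0 has moves =b=> s2
  s2 = 0 has moves ∅
Q's transition system — 2 states:
  t0 = a.(0 + 0 | 0) has moves =a=> t1
  t1 = 0 + 0 | 0 has moves ∅
Run σ = ⟨ab⟩ on P: start {s0}
  [1] a ⇒ {s1}
  [2] b ⇒ {s2}
  P completes σ.
Run σ = ⟨ab⟩ on Q: start {t0}
  [1] a ⇒ {t1}
  [2] b ⇒ ∅  — Q cannot continue

ab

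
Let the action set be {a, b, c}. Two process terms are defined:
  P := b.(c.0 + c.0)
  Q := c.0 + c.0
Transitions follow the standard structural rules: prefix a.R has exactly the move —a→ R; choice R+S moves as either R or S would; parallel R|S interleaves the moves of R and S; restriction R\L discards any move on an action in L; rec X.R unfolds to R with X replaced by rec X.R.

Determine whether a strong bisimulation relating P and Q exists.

LTS(P): 3 reachable states
  p0 = b.(c.0 + c.0) ⊢ =b=> p1
  p1 = c.0 + c.0 ⊢ =c=> p2
  p2 = 0 ⊢ stopped
LTS(Q): 2 reachable states
  q0 = c.0 + c.0 ⊢ =c=> q1
  q1 = 0 ⊢ stopped
Coarsest stable partition (strong bisimilarity classes):
  B0 = {p0}
  B1 = {p1, q0}
  B2 = {p2, q1}
p0 ∈ B0, q0 ∈ B1 → different blocks

not bisimilar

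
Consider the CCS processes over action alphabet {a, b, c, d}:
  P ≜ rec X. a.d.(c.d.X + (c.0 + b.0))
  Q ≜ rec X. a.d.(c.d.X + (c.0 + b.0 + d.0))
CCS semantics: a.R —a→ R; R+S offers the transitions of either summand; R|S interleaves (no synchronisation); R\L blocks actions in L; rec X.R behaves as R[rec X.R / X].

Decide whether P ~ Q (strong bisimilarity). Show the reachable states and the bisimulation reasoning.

NO

Reachable graph of P (5 states):
  p0 = rec X. a.d.(c.d.X + (c.0 + b.0)) → -a-> p1
  p1 = d.(c.d.(rec X. a.d.(c.d.X + (c.0 + b.0))) + (c.0 + b.0)) → -d-> p2
  p2 = c.d.(rec X. a.d.(c.d.X + (c.0 + b.0))) + (c.0 + b.0) → -b-> p3, -c-> p3, -c-> p4
  p3 = 0 → (no moves)
  p4 = d.(rec X. a.d.(c.d.X + (c.0 + b.0))) → -d-> p0
Reachable graph of Q (5 states):
  q0 = rec X. a.d.(c.d.X + (c.0 + b.0 + d.0)) → -a-> q1
  q1 = d.(c.d.(rec X. a.d.(c.d.X + (c.0 + b.0 + d.0))) + (c.0 + b.0 + d.0)) → -d-> q2
  q2 = c.d.(rec X. a.d.(c.d.X + (c.0 + b.0 + d.0))) + (c.0 + b.0 + d.0) → -b-> q3, -c-> q3, -c-> q4, -d-> q3
  q3 = 0 → (no moves)
  q4 = d.(rec X. a.d.(c.d.X + (c.0 + b.0 + d.0))) → -d-> q0
Coarsest stable partition (strong bisimilarity classes):
  B0 = {p0}
  B1 = {p1}
  B2 = {p2}
  B3 = {p4}
  B4 = {p3, q3}
  B5 = {q0}
  B6 = {q1}
  B7 = {q2}
  B8 = {q4}
p0 ∈ B0, q0 ∈ B5 → different blocks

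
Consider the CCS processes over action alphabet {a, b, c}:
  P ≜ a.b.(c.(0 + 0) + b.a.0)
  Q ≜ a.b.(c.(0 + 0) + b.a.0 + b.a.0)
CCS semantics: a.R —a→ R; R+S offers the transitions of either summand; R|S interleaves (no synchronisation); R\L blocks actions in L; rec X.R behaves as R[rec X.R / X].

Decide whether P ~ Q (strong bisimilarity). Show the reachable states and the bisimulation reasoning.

bisimilar

P's transition system — 6 states:
  u0 = a.b.(c.(0 + 0) + b.a.0) :: -a-> u1
  u1 = b.(c.(0 + 0) + b.a.0) :: -b-> u2
  u2 = c.(0 + 0) + b.a.0 :: -b-> u3, -c-> u4
  u3 = a.0 :: -a-> u5
  u4 = 0 + 0 :: (no moves)
  u5 = 0 :: (no moves)
Q's transition system — 6 states:
  v0 = a.b.(c.(0 + 0) + b.a.0 + b.a.0) :: -a-> v1
  v1 = b.(c.(0 + 0) + b.a.0 + b.a.0) :: -b-> v2
  v2 = c.(0 + 0) + b.a.0 + b.a.0 :: -b-> v3, -c-> v4
  v3 = a.0 :: -a-> v5
  v4 = 0 + 0 :: (no moves)
  v5 = 0 :: (no moves)
Partition-refinement fixed point:
  B0 = {u0, v0}
  B1 = {u1, v1}
  B2 = {u2, v2}
  B3 = {u3, v3}
  B4 = {u4, u5, v4, v5}
u0 ∈ B0, v0 ∈ B0 → same block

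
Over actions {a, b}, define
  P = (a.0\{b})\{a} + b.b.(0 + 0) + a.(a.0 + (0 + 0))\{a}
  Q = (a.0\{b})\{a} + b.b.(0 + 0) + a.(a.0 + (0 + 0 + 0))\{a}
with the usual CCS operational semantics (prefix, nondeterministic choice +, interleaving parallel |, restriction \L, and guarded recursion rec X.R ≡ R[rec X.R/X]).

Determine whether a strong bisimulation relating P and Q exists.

bisimilar

LTS(P): 4 reachable states
  s0 = (a.0\{b})\{a} + b.b.(0 + 0) + a.(a.0 + (0 + 0))\{a} | -a-> s1, -b-> s2
  s1 = (a.0 + (0 + 0))\{a} | ·
  s2 = b.(0 + 0) | -b-> s3
  s3 = 0 + 0 | ·
LTS(Q): 4 reachable states
  t0 = (a.0\{b})\{a} + b.b.(0 + 0) + a.(a.0 + (0 + 0 + 0))\{a} | -a-> t1, -b-> t2
  t1 = (a.0 + (0 + 0 + 0))\{a} | ·
  t2 = b.(0 + 0) | -b-> t3
  t3 = 0 + 0 | ·
Partition-refinement fixed point:
  B0 = {s0, t0}
  B1 = {s2, t2}
  B2 = {s1, s3, t1, t3}
s0 ∈ B0, t0 ∈ B0 → same block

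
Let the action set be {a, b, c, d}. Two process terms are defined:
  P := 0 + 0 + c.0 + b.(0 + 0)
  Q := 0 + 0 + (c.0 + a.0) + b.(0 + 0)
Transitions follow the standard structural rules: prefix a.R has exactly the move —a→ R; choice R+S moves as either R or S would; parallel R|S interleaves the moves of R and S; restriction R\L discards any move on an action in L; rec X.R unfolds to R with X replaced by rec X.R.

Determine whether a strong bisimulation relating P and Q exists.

not bisimilar

Reachable graph of P (3 states):
  s0 = 0 + 0 + c.0 + b.(0 + 0) :: =b=> s1, =c=> s2
  s1 = 0 + 0 :: ·
  s2 = 0 :: ·
Reachable graph of Q (3 states):
  t0 = 0 + 0 + (c.0 + a.0) + b.(0 + 0) :: =a=> t1, =b=> t2, =c=> t1
  t1 = 0 :: ·
  t2 = 0 + 0 :: ·
Partition-refinement fixed point:
  B0 = {s0}
  B1 = {s1, s2, t1, t2}
  B2 = {t0}
s0 ∈ B0, t0 ∈ B2 → different blocks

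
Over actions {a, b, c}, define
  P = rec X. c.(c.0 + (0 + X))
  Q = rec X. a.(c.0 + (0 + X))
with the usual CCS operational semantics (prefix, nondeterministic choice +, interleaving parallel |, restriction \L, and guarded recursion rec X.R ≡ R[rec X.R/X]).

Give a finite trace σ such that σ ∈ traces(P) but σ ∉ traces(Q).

c

Reachable graph of P (3 states):
  s0 = rec X. c.(c.0 + (0 + X)) | ··c··> s1
  s1 = c.0 + (0 + (rec X. c.(c.0 + (0 + X)))) | ··c··> s1, ··c··> s2
  s2 = 0 | (no moves)
Reachable graph of Q (3 states):
  t0 = rec X. a.(c.0 + (0 + X)) | ··a··> t1
  t1 = c.0 + (0 + (rec X. a.(c.0 + (0 + X)))) | ··a··> t1, ··c··> t2
  t2 = 0 | (no moves)
Run σ = ⟨c⟩ on P: start {s0}
  after c @ step 1: {s1}
  — P admits the full trace.
Run σ = ⟨c⟩ on Q: start {t0}
  after c @ step 1: no successor for Q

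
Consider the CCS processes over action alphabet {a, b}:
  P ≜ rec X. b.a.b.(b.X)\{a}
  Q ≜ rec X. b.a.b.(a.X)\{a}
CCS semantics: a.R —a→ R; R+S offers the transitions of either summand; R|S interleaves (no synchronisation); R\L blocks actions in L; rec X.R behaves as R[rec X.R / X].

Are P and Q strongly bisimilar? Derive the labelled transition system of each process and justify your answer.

NO

LTS(P): 6 reachable states
  m0 = rec X. b.a.b.(b.X)\{a} → -b-> m1
  m1 = a.b.(b.(rec X. b.a.b.(b.X)\{a}))\{a} → -a-> m2
  m2 = b.(b.(rec X. b.a.b.(b.X)\{a}))\{a} → -b-> m3
  m3 = (b.(rec X. b.a.b.(b.X)\{a}))\{a} → -b-> m4
  m4 = (rec X. b.a.b.(b.X)\{a})\{a} → -b-> m5
  m5 = (a.b.(b.(rec X. b.a.b.(b.X)\{a}))\{a})\{a} → deadlocked
LTS(Q): 4 reachable states
  n0 = rec X. b.a.b.(a.X)\{a} → -b-> n1
  n1 = a.b.(a.(rec X. b.a.b.(a.X)\{a}))\{a} → -a-> n2
  n2 = b.(a.(rec X. b.a.b.(a.X)\{a}))\{a} → -b-> n3
  n3 = (a.(rec X. b.a.b.(a.X)\{a}))\{a} → deadlocked
Partition-refinement fixed point:
  B0 = {m0}
  B1 = {m1}
  B2 = {m2}
  B3 = {m3}
  B4 = {m4, n2}
  B5 = {m5, n3}
  B6 = {n0}
  B7 = {n1}
m0 ∈ B0, n0 ∈ B6 → different blocks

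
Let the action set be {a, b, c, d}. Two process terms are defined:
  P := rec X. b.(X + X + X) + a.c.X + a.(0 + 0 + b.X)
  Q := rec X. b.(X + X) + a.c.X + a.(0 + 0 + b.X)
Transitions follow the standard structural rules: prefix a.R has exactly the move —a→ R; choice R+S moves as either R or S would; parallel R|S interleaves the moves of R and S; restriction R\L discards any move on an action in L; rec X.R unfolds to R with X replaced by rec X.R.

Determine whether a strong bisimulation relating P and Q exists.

YES

LTS(P): 4 reachable states
  m0 = rec X. b.(X + X + X) + a.c.X + a.(0 + 0 + b.X) → -a-> m1, -a-> m2, -b-> m3
  m1 = 0 + 0 + b.(rec X. b.(X + X + X) + a.c.X + a.(0 + 0 + b.X)) → -b-> m0
  m2 = c.(rec X. b.(X + X + X) + a.c.X + a.(0 + 0 + b.X)) → -c-> m0
  m3 = (rec X. b.(X + X + X) + a.c.X + a.(0 + 0 + b.X)) + (rec X. b.(X + X + X) + a.c.X + a.(0 + 0 + b.X)) + (rec X. b.(X + X + X) + a.c.X + a.(0 + 0 + b.X)) → -a-> m1, -a-> m2, -b-> m3
LTS(Q): 4 reachable states
  n0 = rec X. b.(X + X) + a.c.X + a.(0 + 0 + b.X) → -a-> n1, -a-> n2, -b-> n3
  n1 = 0 + 0 + b.(rec X. b.(X + X) + a.c.X + a.(0 + 0 + b.X)) → -b-> n0
  n2 = c.(rec X. b.(X + X) + a.c.X + a.(0 + 0 + b.X)) → -c-> n0
  n3 = (rec X. b.(X + X) + a.c.X + a.(0 + 0 + b.X)) + (rec X. b.(X + X) + a.c.X + a.(0 + 0 + b.X)) → -a-> n1, -a-> n2, -b-> n3
Bisimilarity quotient blocks:
  B0 = {m0, m3, n0, n3}
  B1 = {m1, n1}
  B2 = {m2, n2}
m0 ∈ B0, n0 ∈ B0 → same block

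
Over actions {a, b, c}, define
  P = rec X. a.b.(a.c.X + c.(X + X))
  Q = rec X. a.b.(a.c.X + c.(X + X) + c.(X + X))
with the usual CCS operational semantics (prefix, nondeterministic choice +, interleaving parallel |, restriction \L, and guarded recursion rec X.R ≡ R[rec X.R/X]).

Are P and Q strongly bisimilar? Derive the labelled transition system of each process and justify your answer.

Reachable graph of P (5 states):
  s0 = rec X. a.b.(a.c.X + c.(X + X)) → —a→ s1
  s1 = b.(a.c.(rec X. a.b.(a.c.X + c.(X + X))) + c.((rec X. a.b.(a.c.X + c.(X + X))) + (rec X. a.b.(a.c.X + c.(X + X))))) → —b→ s2
  s2 = a.c.(rec X. a.b.(a.c.X + c.(X + X))) + c.((rec X. a.b.(a.c.X + c.(X + X))) + (rec X. a.b.(a.c.X + c.(X + X)))) → —a→ s3, —c→ s4
  s3 = c.(rec X. a.b.(a.c.X + c.(X + X))) → —c→ s0
  s4 = (rec X. a.b.(a.c.X + c.(X + X))) + (rec X. a.b.(a.c.X + c.(X + X))) → —a→ s1
Reachable graph of Q (5 states):
  t0 = rec X. a.b.(a.c.X + c.(X + X) + c.(X + X)) → —a→ t1
  t1 = b.(a.c.(rec X. a.b.(a.c.X + c.(X + X) + c.(X + X))) + c.((rec X. a.b.(a.c.X + c.(X + X) + c.(X + X))) + (rec X. a.b.(a.c.X + c.(X + X) + c.(X + X)))) + c.((rec X. a.b.(a.c.X + c.(X + X) + c.(X + X))) + (rec X. a.b.(a.c.X + c.(X + X) + c.(X + X))))) → —b→ t2
  t2 = a.c.(rec X. a.b.(a.c.X + c.(X + X) + c.(X + X))) + c.((rec X. a.b.(a.c.X + c.(X + X) + c.(X + X))) + (rec X. a.b.(a.c.X + c.(X + X) + c.(X + X)))) + c.((rec X. a.b.(a.c.X + c.(X + X) + c.(X + X))) + (rec X. a.b.(a.c.X + c.(X + X) + c.(X + X)))) → —a→ t3, —c→ t4
  t3 = c.(rec X. a.b.(a.c.X + c.(X + X) + c.(X + X))) → —c→ t0
  t4 = (rec X. a.b.(a.c.X + c.(X + X) + c.(X + X))) + (rec X. a.b.(a.c.X + c.(X + X) + c.(X + X))) → —a→ t1
Coarsest stable partition (strong bisimilarity classes):
  B0 = {s0, s4, t0, t4}
  B1 = {s1, t1}
  B2 = {s2, t2}
  B3 = {s3, t3}
s0 ∈ B0, t0 ∈ B0 → same block

P ~ Q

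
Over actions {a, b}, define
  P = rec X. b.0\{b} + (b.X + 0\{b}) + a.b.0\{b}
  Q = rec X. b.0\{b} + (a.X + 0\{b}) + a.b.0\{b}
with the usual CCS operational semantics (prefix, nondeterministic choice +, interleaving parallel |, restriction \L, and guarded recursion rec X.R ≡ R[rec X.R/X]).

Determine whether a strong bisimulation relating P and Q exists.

P's transition system — 3 states:
  m0 = rec X. b.0\{b} + (b.X + 0\{b}) + a.b.0\{b} has moves =a=> m1, =b=> m0, =b=> m2
  m1 = b.0\{b} has moves =b=> m2
  m2 = 0\{b} has moves (no moves)
Q's transition system — 3 states:
  n0 = rec X. b.0\{b} + (a.X + 0\{b}) + a.b.0\{b} has moves =a=> n0, =a=> n1, =b=> n2
  n1 = b.0\{b} has moves =b=> n2
  n2 = 0\{b} has moves (no moves)
Bisimilarity quotient blocks:
  B0 = {m0}
  B1 = {m2, n2}
  B2 = {m1, n1}
  B3 = {n0}
m0 ∈ B0, n0 ∈ B3 → different blocks

P ≁ Q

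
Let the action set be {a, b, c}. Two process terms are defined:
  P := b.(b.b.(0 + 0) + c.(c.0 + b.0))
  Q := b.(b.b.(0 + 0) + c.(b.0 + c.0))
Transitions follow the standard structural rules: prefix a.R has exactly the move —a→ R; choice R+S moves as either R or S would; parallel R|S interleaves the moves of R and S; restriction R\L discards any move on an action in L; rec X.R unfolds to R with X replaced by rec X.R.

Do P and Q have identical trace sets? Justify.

Reachable graph of P (6 states):
  u0 = b.(b.b.(0 + 0) + c.(c.0 + b.0)) has moves --b--▸ u1
  u1 = b.b.(0 + 0) + c.(c.0 + b.0) has moves --b--▸ u2, --c--▸ u3
  u2 = b.(0 + 0) has moves --b--▸ u4
  u3 = c.0 + b.0 has moves --b--▸ u5, --c--▸ u5
  u4 = 0 + 0 has moves deadlocked
  u5 = 0 has moves deadlocked
Reachable graph of Q (6 states):
  v0 = b.(b.b.(0 + 0) + c.(b.0 + c.0)) has moves --b--▸ v1
  v1 = b.b.(0 + 0) + c.(b.0 + c.0) has moves --b--▸ v2, --c--▸ v3
  v2 = b.(0 + 0) has moves --b--▸ v4
  v3 = b.0 + c.0 has moves --b--▸ v5, --c--▸ v5
  v4 = 0 + 0 has moves deadlocked
  v5 = 0 has moves deadlocked
Bisimilarity quotient blocks:
  B0 = {u0, v0}
  B1 = {u1, v1}
  B2 = {u2, v2}
  B3 = {u4, u5, v4, v5}
  B4 = {u3, v3}
u0 ∈ B0, v0 ∈ B0 → same block
Bisimilar ⇒ trace-equivalent.

trace-equivalent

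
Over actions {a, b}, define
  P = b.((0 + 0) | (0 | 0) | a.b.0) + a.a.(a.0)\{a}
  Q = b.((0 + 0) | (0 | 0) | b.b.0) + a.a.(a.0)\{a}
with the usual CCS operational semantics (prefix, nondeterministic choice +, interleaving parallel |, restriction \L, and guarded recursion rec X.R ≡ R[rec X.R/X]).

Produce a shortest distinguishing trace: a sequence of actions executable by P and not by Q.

Reachable graph of P (6 states):
  p0 = b.((0 + 0) | (0 | 0) | a.b.0) + a.a.(a.0)\{a} | --a--▸ p1, --b--▸ p2
  p1 = a.(a.0)\{a} | --a--▸ p3
  p2 = (0 + 0) | (0 | 0) | a.b.0 | --a--▸ p4
  p3 = (a.0)\{a} | stopped
  p4 = (0 + 0) | (0 | 0) | b.0 | --b--▸ p5
  p5 = (0 + 0) | (0 | 0) | 0 | stopped
Reachable graph of Q (6 states):
  q0 = b.((0 + 0) | (0 | 0) | b.b.0) + a.a.(a.0)\{a} | --a--▸ q1, --b--▸ q2
  q1 = a.(a.0)\{a} | --a--▸ q3
  q2 = (0 + 0) | (0 | 0) | b.b.0 | --b--▸ q4
  q3 = (a.0)\{a} | stopped
  q4 = (0 + 0) | (0 | 0) | b.0 | --b--▸ q5
  q5 = (0 + 0) | (0 | 0) | 0 | stopped
Run σ = ⟨ba⟩ on P: start {p0}
  after b @ step 1: {p2}
  after a @ step 2: {p4}
  P completes σ.
Run σ = ⟨ba⟩ on Q: start {q0}
  after b @ step 1: {q2}
  after a @ step 2: ∅  — Q cannot continue

ba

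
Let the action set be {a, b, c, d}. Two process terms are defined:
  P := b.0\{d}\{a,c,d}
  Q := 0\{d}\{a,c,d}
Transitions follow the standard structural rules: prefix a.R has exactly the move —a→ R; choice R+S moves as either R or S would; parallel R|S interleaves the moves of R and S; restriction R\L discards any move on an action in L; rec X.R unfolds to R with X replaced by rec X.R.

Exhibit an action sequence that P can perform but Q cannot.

P's transition system — 2 states:
  u0 = b.0\{d}\{a,c,d} | --b--▸ u1
  u1 = 0\{d}\{a,c,d} | deadlocked
Q's transition system — 1 states:
  v0 = 0\{d}\{a,c,d} | deadlocked
Trace ⟨b⟩ through P, begin at {u0}:
  after b @ step 1: {u1}
  P completes σ.
Trace ⟨b⟩ through Q, begin at {v0}:
  after b @ step 1: no successor for Q

b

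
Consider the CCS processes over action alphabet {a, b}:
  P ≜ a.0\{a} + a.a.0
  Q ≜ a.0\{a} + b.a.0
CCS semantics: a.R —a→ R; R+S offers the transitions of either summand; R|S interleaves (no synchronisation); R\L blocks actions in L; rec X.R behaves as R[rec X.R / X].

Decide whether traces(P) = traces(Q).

traces(P) ≠ traces(Q) — witness ⟨aa⟩

P's transition system — 4 states:
  p0 = a.0\{a} + a.a.0 → —a→ p1, —a→ p2
  p1 = 0\{a} → stopped
  p2 = a.0 → —a→ p3
  p3 = 0 → stopped
Q's transition system — 4 states:
  q0 = a.0\{a} + b.a.0 → —a→ q1, —b→ q2
  q1 = 0\{a} → stopped
  q2 = a.0 → —a→ q3
  q3 = 0 → stopped
Run σ = ⟨aa⟩ on P: start {p0}
  step 1 (a): {p1, p2}
  step 2 (a): {p3}
  — P admits the full trace.
Run σ = ⟨aa⟩ on Q: start {q0}
  step 1 (a): {q1}
  step 2 (a): ∅  — Q cannot continue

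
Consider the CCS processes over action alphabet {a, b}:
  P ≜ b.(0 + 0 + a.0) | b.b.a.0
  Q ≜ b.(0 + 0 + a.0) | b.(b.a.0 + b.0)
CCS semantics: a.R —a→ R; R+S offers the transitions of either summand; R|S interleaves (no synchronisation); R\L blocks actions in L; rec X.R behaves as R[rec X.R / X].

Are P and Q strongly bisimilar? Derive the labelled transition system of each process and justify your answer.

NO

Reachable graph of P (12 states):
  m0 = b.(0 + 0 + a.0) | b.b.a.0 has moves -b-> m1, -b-> m2
  m1 = (0 + 0 + a.0) | b.b.a.0 has moves -a-> m3, -b-> m4
  m2 = b.(0 + 0 + a.0) | b.a.0 has moves -b-> m4, -b-> m5
  m3 = 0 | b.b.a.0 has moves -b-> m6
  m4 = (0 + 0 + a.0) | b.a.0 has moves -a-> m6, -b-> m7
  m5 = b.(0 + 0 + a.0) | a.0 has moves -a-> m8, -b-> m7
  m6 = 0 | b.a.0 has moves -b-> m9
  m7 = (0 + 0 + a.0) | a.0 has moves -a-> m10, -a-> m9
  m8 = b.(0 + 0 + a.0) | 0 has moves -b-> m10
  m9 = 0 | a.0 has moves -a-> m11
  m10 = (0 + 0 + a.0) | 0 has moves -a-> m11
  m11 = 0 | 0 has moves deadlocked
Reachable graph of Q (12 states):
  n0 = b.(0 + 0 + a.0) | b.(b.a.0 + b.0) has moves -b-> n1, -b-> n2
  n1 = (0 + 0 + a.0) | b.(b.a.0 + b.0) has moves -a-> n3, -b-> n4
  n2 = b.(0 + 0 + a.0) | (b.a.0 + b.0) has moves -b-> n4, -b-> n5, -b-> n6
  n3 = 0 | b.(b.a.0 + b.0) has moves -b-> n7
  n4 = (0 + 0 + a.0) | (b.a.0 + b.0) has moves -a-> n7, -b-> n8, -b-> n9
  n5 = b.(0 + 0 + a.0) | 0 has moves -b-> n8
  n6 = b.(0 + 0 + a.0) | a.0 has moves -a-> n5, -b-> n9
  n7 = 0 | (b.a.0 + b.0) has moves -b-> n10, -b-> n11
  n8 = (0 + 0 + a.0) | 0 has moves -a-> n10
  n9 = (0 + 0 + a.0) | a.0 has moves -a-> n11, -a-> n8
  n10 = 0 | 0 has moves deadlocked
  n11 = 0 | a.0 has moves -a-> n10
Partition-refinement fixed point:
  B0 = {m0}
  B1 = {m1}
  B2 = {m4, m5, n6}
  B3 = {m6, m8, n5}
  B4 = {m10, m9, n11, n8}
  B5 = {m11, n10}
  B6 = {m7, n9}
  B7 = {m3}
  B8 = {m2}
  B9 = {n0}
  B10 = {n1}
  B11 = {n3}
  B12 = {n7}
  B13 = {n4}
  B14 = {n2}
m0 ∈ B0, n0 ∈ B9 → different blocks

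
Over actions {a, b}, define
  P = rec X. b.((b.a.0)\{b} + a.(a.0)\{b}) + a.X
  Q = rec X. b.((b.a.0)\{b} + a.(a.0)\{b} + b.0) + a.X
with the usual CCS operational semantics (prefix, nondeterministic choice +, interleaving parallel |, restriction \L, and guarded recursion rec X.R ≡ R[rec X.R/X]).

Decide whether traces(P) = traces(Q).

Reachable graph of P (4 states):
  m0 = rec X. b.((b.a.0)\{b} + a.(a.0)\{b}) + a.X → —a→ m0, —b→ m1
  m1 = (b.a.0)\{b} + a.(a.0)\{b} → —a→ m2
  m2 = (a.0)\{b} → —a→ m3
  m3 = 0\{b} → ·
Reachable graph of Q (5 states):
  n0 = rec X. b.((b.a.0)\{b} + a.(a.0)\{b} + b.0) + a.X → —a→ n0, —b→ n1
  n1 = (b.a.0)\{b} + a.(a.0)\{b} + b.0 → —a→ n2, —b→ n3
  n2 = (a.0)\{b} → —a→ n4
  n3 = 0 → ·
  n4 = 0\{b} → ·
Executing bb from Q (initial set {n0}):
  after b @ step 1: {n1}
  after b @ step 2: {n3}
  Q completes σ.
Executing bb from P (initial set {m0}):
  after b @ step 1: {m1}
  after b @ step 2: ∅ (P stuck)

trace-distinct — witness ⟨bb⟩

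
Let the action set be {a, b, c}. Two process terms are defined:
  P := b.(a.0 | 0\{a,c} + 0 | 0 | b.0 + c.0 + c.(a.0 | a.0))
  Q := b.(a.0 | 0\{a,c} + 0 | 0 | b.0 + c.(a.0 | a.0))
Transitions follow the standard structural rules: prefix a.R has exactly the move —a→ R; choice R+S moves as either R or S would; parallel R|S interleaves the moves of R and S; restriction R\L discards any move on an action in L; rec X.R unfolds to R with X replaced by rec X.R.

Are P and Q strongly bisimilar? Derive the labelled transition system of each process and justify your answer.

Reachable graph of P (9 states):
  u0 = b.(a.0 | 0\{a,c} + 0 | 0 | b.0 + c.0 + c.(a.0 | a.0)) → —b→ u1
  u1 = a.0 | 0\{a,c} + 0 | 0 | b.0 + c.0 + c.(a.0 | a.0) → —a→ u2, —b→ u3, —c→ u4, —c→ u5
  u2 = 0 | 0\{a,c} → ·
  u3 = 0 | 0 | 0 → ·
  u4 = 0 → ·
  u5 = a.0 | a.0 → —a→ u6, —a→ u7
  u6 = 0 | a.0 → —a→ u8
  u7 = a.0 | 0 → —a→ u8
  u8 = 0 | 0 → ·
Reachable graph of Q (8 states):
  v0 = b.(a.0 | 0\{a,c} + 0 | 0 | b.0 + c.(a.0 | a.0)) → —b→ v1
  v1 = a.0 | 0\{a,c} + 0 | 0 | b.0 + c.(a.0 | a.0) → —a→ v2, —b→ v3, —c→ v4
  v2 = 0 | 0\{a,c} → ·
  v3 = 0 | 0 | 0 → ·
  v4 = a.0 | a.0 → —a→ v5, —a→ v6
  v5 = 0 | a.0 → —a→ v7
  v6 = a.0 | 0 → —a→ v7
  v7 = 0 | 0 → ·
Bisimilarity quotient blocks:
  B0 = {u0}
  B1 = {u1}
  B2 = {u5, v4}
  B3 = {u6, u7, v5, v6}
  B4 = {u2, u3, u4, u8, v2, v3, v7}
  B5 = {v0}
  B6 = {v1}
u0 ∈ B0, v0 ∈ B5 → different blocks

P ≁ Q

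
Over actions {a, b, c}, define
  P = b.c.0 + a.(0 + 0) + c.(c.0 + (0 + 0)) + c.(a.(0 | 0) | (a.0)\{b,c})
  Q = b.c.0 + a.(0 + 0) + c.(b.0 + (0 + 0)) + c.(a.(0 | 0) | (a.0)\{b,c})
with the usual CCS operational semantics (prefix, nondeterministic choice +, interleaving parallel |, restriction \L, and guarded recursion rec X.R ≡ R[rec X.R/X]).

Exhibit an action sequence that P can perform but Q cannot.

cc

Reachable graph of P (9 states):
  s0 = b.c.0 + a.(0 + 0) + c.(c.0 + (0 + 0)) + c.(a.(0 | 0) | (a.0)\{b,c}) → —a→ s1, —b→ s2, —c→ s3, —c→ s4
  s1 = 0 + 0 → ·
  s2 = c.0 → —c→ s5
  s3 = a.(0 | 0) | (a.0)\{b,c} → —a→ s6, —a→ s7
  s4 = c.0 + (0 + 0) → —c→ s5
  s5 = 0 → ·
  s6 = 0 | 0 | (a.0)\{b,c} → —a→ s8
  s7 = a.(0 | 0) | 0\{b,c} → —a→ s8
  s8 = 0 | 0 | 0\{b,c} → ·
Reachable graph of Q (9 states):
  t0 = b.c.0 + a.(0 + 0) + c.(b.0 + (0 + 0)) + c.(a.(0 | 0) | (a.0)\{b,c}) → —a→ t1, —b→ t2, —c→ t3, —c→ t4
  t1 = 0 + 0 → ·
  t2 = c.0 → —c→ t5
  t3 = a.(0 | 0) | (a.0)\{b,c} → —a→ t6, —a→ t7
  t4 = b.0 + (0 + 0) → —b→ t5
  t5 = 0 → ·
  t6 = 0 | 0 | (a.0)\{b,c} → —a→ t8
  t7 = a.(0 | 0) | 0\{b,c} → —a→ t8
  t8 = 0 | 0 | 0\{b,c} → ·
Trace ⟨cc⟩ through P, begin at {s0}:
  after c @ step 1: {s3, s4}
  after c @ step 2: {s5}
  ✓ P
Trace ⟨cc⟩ through Q, begin at {t0}:
  after c @ step 1: {t3, t4}
  after c @ step 2: no successor for Q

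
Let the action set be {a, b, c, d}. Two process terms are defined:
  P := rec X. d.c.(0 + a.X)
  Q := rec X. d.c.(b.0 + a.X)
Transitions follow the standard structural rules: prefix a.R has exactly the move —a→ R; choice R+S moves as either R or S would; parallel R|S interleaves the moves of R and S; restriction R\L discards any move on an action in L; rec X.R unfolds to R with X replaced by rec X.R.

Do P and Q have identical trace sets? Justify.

P's transition system — 3 states:
  u0 = rec X. d.c.(0 + a.X) ⊢ ··d··> u1
  u1 = c.(0 + a.(rec X. d.c.(0 + a.X))) ⊢ ··c··> u2
  u2 = 0 + a.(rec X. d.c.(0 + a.X)) ⊢ ··a··> u0
Q's transition system — 4 states:
  v0 = rec X. d.c.(b.0 + a.X) ⊢ ··d··> v1
  v1 = c.(b.0 + a.(rec X. d.c.(b.0 + a.X))) ⊢ ··c··> v2
  v2 = b.0 + a.(rec X. d.c.(b.0 + a.X)) ⊢ ··a··> v0, ··b··> v3
  v3 = 0 ⊢ stopped
Run σ = ⟨dcb⟩ on Q: start {v0}
  step 1 (d): {v1}
  step 2 (c): {v2}
  step 3 (b): {v3}
  — Q admits the full trace.
Run σ = ⟨dcb⟩ on P: start {u0}
  step 1 (d): {u1}
  step 2 (c): {u2}
  step 3 (b): no successor for P

NO — witness ⟨dcb⟩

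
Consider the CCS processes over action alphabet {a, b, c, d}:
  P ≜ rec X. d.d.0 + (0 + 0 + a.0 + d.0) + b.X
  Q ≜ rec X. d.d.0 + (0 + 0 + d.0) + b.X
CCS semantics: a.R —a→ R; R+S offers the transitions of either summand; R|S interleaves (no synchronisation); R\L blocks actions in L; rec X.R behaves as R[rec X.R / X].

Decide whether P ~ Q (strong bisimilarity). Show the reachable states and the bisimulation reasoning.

NO

P's transition system — 3 states:
  u0 = rec X. d.d.0 + (0 + 0 + a.0 + d.0) + b.X :: -a-> u1, -b-> u0, -d-> u1, -d-> u2
  u1 = 0 :: stopped
  u2 = d.0 :: -d-> u1
Q's transition system — 3 states:
  v0 = rec X. d.d.0 + (0 + 0 + d.0) + b.X :: -b-> v0, -d-> v1, -d-> v2
  v1 = 0 :: stopped
  v2 = d.0 :: -d-> v1
Partition-refinement fixed point:
  B0 = {u0}
  B1 = {u1, v1}
  B2 = {u2, v2}
  B3 = {v0}
u0 ∈ B0, v0 ∈ B3 → different blocks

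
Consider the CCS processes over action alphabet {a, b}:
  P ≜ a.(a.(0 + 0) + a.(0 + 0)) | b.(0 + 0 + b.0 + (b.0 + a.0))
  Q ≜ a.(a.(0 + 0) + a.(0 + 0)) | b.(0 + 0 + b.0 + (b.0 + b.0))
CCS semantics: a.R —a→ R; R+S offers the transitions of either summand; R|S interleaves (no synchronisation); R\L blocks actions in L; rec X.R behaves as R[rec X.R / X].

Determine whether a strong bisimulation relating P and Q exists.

NO

LTS(P): 9 reachable states
  m0 = a.(a.(0 + 0) + a.(0 + 0)) | b.(0 + 0 + b.0 + (b.0 + a.0)) ⊢ -a-> m1, -b-> m2
  m1 = (a.(0 + 0) + a.(0 + 0)) | b.(0 + 0 + b.0 + (b.0 + a.0)) ⊢ -a-> m3, -b-> m4
  m2 = a.(a.(0 + 0) + a.(0 + 0)) | (0 + 0 + b.0 + (b.0 + a.0)) ⊢ -a-> m4, -a-> m5, -b-> m5
  m3 = (0 + 0) | b.(0 + 0 + b.0 + (b.0 + a.0)) ⊢ -b-> m6
  m4 = (a.(0 + 0) + a.(0 + 0)) | (0 + 0 + b.0 + (b.0 + a.0)) ⊢ -a-> m6, -a-> m7, -b-> m7
  m5 = a.(a.(0 + 0) + a.(0 + 0)) | 0 ⊢ -a-> m7
  m6 = (0 + 0) | (0 + 0 + b.0 + (b.0 + a.0)) ⊢ -a-> m8, -b-> m8
  m7 = (a.(0 + 0) + a.(0 + 0)) | 0 ⊢ -a-> m8
  m8 = (0 + 0) | 0 ⊢ ·
LTS(Q): 9 reachable states
  n0 = a.(a.(0 + 0) + a.(0 + 0)) | b.(0 + 0 + b.0 + (b.0 + b.0)) ⊢ -a-> n1, -b-> n2
  n1 = (a.(0 + 0) + a.(0 + 0)) | b.(0 + 0 + b.0 + (b.0 + b.0)) ⊢ -a-> n3, -b-> n4
  n2 = a.(a.(0 + 0) + a.(0 + 0)) | (0 + 0 + b.0 + (b.0 + b.0)) ⊢ -a-> n4, -b-> n5
  n3 = (0 + 0) | b.(0 + 0 + b.0 + (b.0 + b.0)) ⊢ -b-> n6
  n4 = (a.(0 + 0) + a.(0 + 0)) | (0 + 0 + b.0 + (b.0 + b.0)) ⊢ -a-> n6, -b-> n7
  n5 = a.(a.(0 + 0) + a.(0 + 0)) | 0 ⊢ -a-> n7
  n6 = (0 + 0) | (0 + 0 + b.0 + (b.0 + b.0)) ⊢ -b-> n8
  n7 = (a.(0 + 0) + a.(0 + 0)) | 0 ⊢ -a-> n8
  n8 = (0 + 0) | 0 ⊢ ·
Coarsest stable partition (strong bisimilarity classes):
  B0 = {m0}
  B1 = {m2}
  B2 = {m4}
  B3 = {m7, n7}
  B4 = {m8, n8}
  B5 = {m6}
  B6 = {m5, n5}
  B7 = {m1}
  B8 = {m3}
  B9 = {n0}
  B10 = {n2}
  B11 = {n4}
  B12 = {n6}
  B13 = {n1}
  B14 = {n3}
m0 ∈ B0, n0 ∈ B9 → different blocks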